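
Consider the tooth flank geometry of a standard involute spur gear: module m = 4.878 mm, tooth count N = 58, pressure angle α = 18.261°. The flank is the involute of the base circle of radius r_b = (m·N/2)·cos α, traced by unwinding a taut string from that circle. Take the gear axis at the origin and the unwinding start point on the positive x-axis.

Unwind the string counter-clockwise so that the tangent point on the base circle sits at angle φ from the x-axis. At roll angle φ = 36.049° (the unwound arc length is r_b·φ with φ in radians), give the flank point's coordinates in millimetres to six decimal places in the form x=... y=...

x=158.353168 y=10.717624

pitch radius r_p = m·N/2 = 4.878·58/2 = 141.462000
base radius r_b = r_p·cos α = 141.462000·cos 18.261° = 134.337830
roll angle φ = 36.049° = 0.62917374 rad
x = r_b·(cos φ + φ·sin φ) = 134.337830·(0.80851402 + 0.62917374·0.58847692) = 158.353168
y = r_b·(sin φ − φ·cos φ) = 134.337830·(0.58847692 − 0.62917374·0.80851402) = 10.717624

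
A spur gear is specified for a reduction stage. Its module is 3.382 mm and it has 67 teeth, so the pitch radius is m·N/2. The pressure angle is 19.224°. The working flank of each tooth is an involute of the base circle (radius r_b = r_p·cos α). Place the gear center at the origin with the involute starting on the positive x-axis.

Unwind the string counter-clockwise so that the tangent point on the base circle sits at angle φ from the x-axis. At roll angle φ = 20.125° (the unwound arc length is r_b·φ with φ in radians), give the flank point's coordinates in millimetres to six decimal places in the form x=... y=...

x=113.376519 y=1.526339

pitch radius r_p = m·N/2 = 3.382·67/2 = 113.297000
base radius r_b = r_p·cos α = 113.297000·cos 19.224° = 106.979393
roll angle φ = 20.125° = 0.35124751 rad
x = r_b·(cos φ + φ·sin φ) = 106.979393·(0.93894421 + 0.35124751·0.34406942) = 113.376519
y = r_b·(sin φ − φ·cos φ) = 106.979393·(0.34406942 − 0.35124751·0.93894421) = 1.526339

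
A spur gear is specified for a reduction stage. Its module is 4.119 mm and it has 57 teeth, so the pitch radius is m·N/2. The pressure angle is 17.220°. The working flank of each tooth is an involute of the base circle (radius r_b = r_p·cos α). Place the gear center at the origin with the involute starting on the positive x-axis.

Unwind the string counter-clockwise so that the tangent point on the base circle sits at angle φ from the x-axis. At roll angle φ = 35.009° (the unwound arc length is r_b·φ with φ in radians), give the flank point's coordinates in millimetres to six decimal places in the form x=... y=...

x=131.147548 y=8.212357

pitch radius r_p = m·N/2 = 4.119·57/2 = 117.391500
base radius r_b = r_p·cos α = 117.391500·cos 17.220° = 112.129436
roll angle φ = 35.009° = 0.61102232 rad
x = r_b·(cos φ + φ·sin φ) = 112.129436·(0.81906194 + 0.61102232·0.57370510) = 131.147548
y = r_b·(sin φ − φ·cos φ) = 112.129436·(0.57370510 − 0.61102232·0.81906194) = 8.212357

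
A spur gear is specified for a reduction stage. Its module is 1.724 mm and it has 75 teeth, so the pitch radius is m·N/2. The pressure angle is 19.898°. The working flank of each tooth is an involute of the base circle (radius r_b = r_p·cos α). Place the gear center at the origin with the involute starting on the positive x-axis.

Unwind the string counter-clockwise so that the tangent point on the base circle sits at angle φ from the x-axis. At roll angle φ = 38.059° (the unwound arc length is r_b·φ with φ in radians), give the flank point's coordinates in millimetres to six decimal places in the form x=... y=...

x=72.758279 y=5.681107

pitch radius r_p = m·N/2 = 1.724·75/2 = 64.650000
base radius r_b = r_p·cos α = 64.650000·cos 19.898° = 60.790396
roll angle φ = 38.059° = 0.66425486 rad
x = r_b·(cos φ + φ·sin φ) = 60.790396·(0.78737636 + 0.66425486·0.61647260) = 72.758279
y = r_b·(sin φ − φ·cos φ) = 60.790396·(0.61647260 − 0.66425486·0.78737636) = 5.681107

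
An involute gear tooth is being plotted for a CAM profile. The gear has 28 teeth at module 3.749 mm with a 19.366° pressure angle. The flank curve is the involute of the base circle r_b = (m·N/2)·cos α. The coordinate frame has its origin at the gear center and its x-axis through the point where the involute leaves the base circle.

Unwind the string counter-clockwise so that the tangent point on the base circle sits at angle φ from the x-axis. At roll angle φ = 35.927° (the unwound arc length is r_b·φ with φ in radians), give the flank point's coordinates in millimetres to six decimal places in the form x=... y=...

x=58.314682 y=3.911553

pitch radius r_p = m·N/2 = 3.749·28/2 = 52.486000
base radius r_b = r_p·cos α = 52.486000·cos 19.366° = 49.516321
roll angle φ = 35.927° = 0.62704444 rad
x = r_b·(cos φ + φ·sin φ) = 49.516321·(0.80976523 + 0.62704444·0.58675401) = 58.314682
y = r_b·(sin φ − φ·cos φ) = 49.516321·(0.58675401 − 0.62704444·0.80976523) = 3.911553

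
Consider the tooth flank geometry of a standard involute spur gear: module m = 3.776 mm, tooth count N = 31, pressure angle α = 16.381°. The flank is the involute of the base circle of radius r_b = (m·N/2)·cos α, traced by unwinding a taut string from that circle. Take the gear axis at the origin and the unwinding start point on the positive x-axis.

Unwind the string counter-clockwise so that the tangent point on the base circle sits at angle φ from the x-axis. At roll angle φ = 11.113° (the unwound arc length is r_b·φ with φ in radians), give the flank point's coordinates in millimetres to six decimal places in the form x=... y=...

pitch radius r_p = m·N/2 = 3.776·31/2 = 58.528000
base radius r_b = r_p·cos α = 58.528000·cos 16.381° = 56.152205
roll angle φ = 11.113° = 0.19395844 rad
x = r_b·(cos φ + φ·sin φ) = 56.152205·(0.98124896 + 0.19395844·0.19274461) = 57.198512
y = r_b·(sin φ − φ·cos φ) = 56.152205·(0.19274461 − 0.19395844·0.98124896) = 0.136062

x=57.198512 y=0.136062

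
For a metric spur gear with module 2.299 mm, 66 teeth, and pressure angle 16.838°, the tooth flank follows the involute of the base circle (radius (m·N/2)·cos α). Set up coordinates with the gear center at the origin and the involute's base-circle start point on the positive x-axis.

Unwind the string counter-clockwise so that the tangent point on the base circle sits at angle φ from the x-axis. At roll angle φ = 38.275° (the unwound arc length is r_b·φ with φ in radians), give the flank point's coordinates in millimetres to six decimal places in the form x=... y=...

x=87.053459 y=6.898796

pitch radius r_p = m·N/2 = 2.299·66/2 = 75.867000
base radius r_b = r_p·cos α = 75.867000·cos 16.838° = 72.614399
roll angle φ = 38.275° = 0.66802477 rad
x = r_b·(cos φ + φ·sin φ) = 72.614399·(0.78504673 + 0.66802477·0.61943655) = 87.053459
y = r_b·(sin φ − φ·cos φ) = 72.614399·(0.61943655 − 0.66802477·0.78504673) = 6.898796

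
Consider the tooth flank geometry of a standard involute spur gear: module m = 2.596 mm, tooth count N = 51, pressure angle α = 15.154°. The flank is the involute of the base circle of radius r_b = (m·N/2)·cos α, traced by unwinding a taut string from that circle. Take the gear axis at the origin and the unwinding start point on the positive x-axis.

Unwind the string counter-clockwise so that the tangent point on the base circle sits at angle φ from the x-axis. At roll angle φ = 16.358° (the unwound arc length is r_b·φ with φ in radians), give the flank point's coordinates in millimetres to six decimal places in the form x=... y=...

pitch radius r_p = m·N/2 = 2.596·51/2 = 66.198000
base radius r_b = r_p·cos α = 66.198000·cos 15.154° = 63.896076
roll angle φ = 16.358° = 0.28550096 rad
x = r_b·(cos φ + φ·sin φ) = 63.896076·(0.95952068 + 0.28550096·0.28163817) = 66.447360
y = r_b·(sin φ − φ·cos φ) = 63.896076·(0.28163817 − 0.28550096·0.95952068) = 0.491622

x=66.447360 y=0.491622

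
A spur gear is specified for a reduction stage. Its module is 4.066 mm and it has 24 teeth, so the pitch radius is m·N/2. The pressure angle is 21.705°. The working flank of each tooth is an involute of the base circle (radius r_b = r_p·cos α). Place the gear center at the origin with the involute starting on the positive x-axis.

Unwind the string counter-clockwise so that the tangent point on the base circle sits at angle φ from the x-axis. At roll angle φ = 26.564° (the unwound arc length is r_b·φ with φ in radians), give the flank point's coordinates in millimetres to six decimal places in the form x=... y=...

pitch radius r_p = m·N/2 = 4.066·24/2 = 48.792000
base radius r_b = r_p·cos α = 48.792000·cos 21.705° = 45.332662
roll angle φ = 26.564° = 0.46362926 rad
x = r_b·(cos φ + φ·sin φ) = 45.332662·(0.89443540 + 0.46362926·0.44719719) = 49.946126
y = r_b·(sin φ − φ·cos φ) = 45.332662·(0.44719719 − 0.46362926·0.89443540) = 1.473799

x=49.946126 y=1.473799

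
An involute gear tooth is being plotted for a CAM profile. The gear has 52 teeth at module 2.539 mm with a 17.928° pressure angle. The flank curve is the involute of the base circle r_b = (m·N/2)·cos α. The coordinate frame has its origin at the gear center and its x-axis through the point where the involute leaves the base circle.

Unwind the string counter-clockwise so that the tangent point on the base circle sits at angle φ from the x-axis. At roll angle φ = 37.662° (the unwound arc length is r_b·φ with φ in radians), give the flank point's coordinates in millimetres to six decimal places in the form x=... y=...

x=74.946805 y=5.693222

pitch radius r_p = m·N/2 = 2.539·52/2 = 66.014000
base radius r_b = r_p·cos α = 66.014000·cos 17.928° = 62.808630
roll angle φ = 37.662° = 0.65732590 rad
x = r_b·(cos φ + φ·sin φ) = 62.808630·(0.79162894 + 0.65732590·0.61100215) = 74.946805
y = r_b·(sin φ − φ·cos φ) = 62.808630·(0.61100215 − 0.65732590·0.79162894) = 5.693222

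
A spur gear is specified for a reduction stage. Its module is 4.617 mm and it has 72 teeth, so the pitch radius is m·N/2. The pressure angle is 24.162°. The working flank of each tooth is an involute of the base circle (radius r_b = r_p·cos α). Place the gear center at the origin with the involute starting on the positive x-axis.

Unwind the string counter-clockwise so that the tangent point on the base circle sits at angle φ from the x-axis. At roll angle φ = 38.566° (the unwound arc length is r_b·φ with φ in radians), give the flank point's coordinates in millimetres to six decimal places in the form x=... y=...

x=182.210151 y=14.728644

pitch radius r_p = m·N/2 = 4.617·72/2 = 166.212000
base radius r_b = r_p·cos α = 166.212000·cos 24.162° = 151.650464
roll angle φ = 38.566° = 0.67310368 rad
x = r_b·(cos φ + φ·sin φ) = 151.650464·(0.78189055 + 0.67310368·0.62341572) = 182.210151
y = r_b·(sin φ − φ·cos φ) = 151.650464·(0.62341572 − 0.67310368·0.78189055) = 14.728644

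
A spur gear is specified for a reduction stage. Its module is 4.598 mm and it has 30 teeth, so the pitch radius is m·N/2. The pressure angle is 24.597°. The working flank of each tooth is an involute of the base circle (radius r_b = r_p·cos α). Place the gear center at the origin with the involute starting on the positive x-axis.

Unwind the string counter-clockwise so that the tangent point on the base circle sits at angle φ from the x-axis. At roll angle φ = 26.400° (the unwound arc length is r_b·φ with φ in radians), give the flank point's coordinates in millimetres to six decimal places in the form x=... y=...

x=69.019352 y=2.001804

pitch radius r_p = m·N/2 = 4.598·30/2 = 68.970000
base radius r_b = r_p·cos α = 68.970000·cos 24.597° = 62.711518
roll angle φ = 26.400° = 0.46076692 rad
x = r_b·(cos φ + φ·sin φ) = 62.711518·(0.89571176 + 0.46076692·0.44463518) = 69.019352
y = r_b·(sin φ − φ·cos φ) = 62.711518·(0.44463518 − 0.46076692·0.89571176) = 2.001804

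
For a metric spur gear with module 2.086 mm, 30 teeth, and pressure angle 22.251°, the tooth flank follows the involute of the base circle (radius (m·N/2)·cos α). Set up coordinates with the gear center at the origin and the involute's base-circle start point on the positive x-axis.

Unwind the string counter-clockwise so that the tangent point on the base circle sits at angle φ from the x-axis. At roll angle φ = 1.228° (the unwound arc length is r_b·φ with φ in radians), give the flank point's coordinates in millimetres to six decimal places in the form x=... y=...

pitch radius r_p = m·N/2 = 2.086·30/2 = 31.290000
base radius r_b = r_p·cos α = 31.290000·cos 22.251° = 28.959956
roll angle φ = 1.228° = 0.02143264 rad
x = r_b·(cos φ + φ·sin φ) = 28.959956·(0.99977033 + 0.02143264·0.02143100) = 28.966606
y = r_b·(sin φ − φ·cos φ) = 28.959956·(0.02143100 − 0.02143264·0.99977033) = 0.000095

x=28.966606 y=0.000095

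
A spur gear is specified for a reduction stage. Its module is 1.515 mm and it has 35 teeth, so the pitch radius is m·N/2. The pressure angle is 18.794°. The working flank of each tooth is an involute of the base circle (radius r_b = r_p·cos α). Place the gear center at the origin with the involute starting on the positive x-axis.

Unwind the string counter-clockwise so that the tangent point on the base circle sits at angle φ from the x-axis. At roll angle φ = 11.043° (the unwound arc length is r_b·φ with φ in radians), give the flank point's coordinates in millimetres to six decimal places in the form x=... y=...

pitch radius r_p = m·N/2 = 1.515·35/2 = 26.512500
base radius r_b = r_p·cos α = 26.512500·cos 18.794° = 25.098933
roll angle φ = 11.043° = 0.19273671 rad
x = r_b·(cos φ + φ·sin φ) = 25.098933·(0.98148371 + 0.19273671·0.19154564) = 25.560793
y = r_b·(sin φ − φ·cos φ) = 25.098933·(0.19154564 − 0.19273671·0.98148371) = 0.059678

x=25.560793 y=0.059678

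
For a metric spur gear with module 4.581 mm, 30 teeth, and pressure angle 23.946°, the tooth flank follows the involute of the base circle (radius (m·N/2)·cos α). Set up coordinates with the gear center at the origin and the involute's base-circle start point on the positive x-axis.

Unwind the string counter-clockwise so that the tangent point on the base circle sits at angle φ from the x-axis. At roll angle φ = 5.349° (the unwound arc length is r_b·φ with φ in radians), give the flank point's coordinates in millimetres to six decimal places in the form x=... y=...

x=63.073668 y=0.017018

pitch radius r_p = m·N/2 = 4.581·30/2 = 68.715000
base radius r_b = r_p·cos α = 68.715000·cos 23.946° = 62.800589
roll angle φ = 5.349° = 0.09335766 rad
x = r_b·(cos φ + φ·sin φ) = 62.800589·(0.99564534 + 0.09335766·0.09322211) = 63.073668
y = r_b·(sin φ − φ·cos φ) = 62.800589·(0.09322211 − 0.09335766·0.99564534) = 0.017018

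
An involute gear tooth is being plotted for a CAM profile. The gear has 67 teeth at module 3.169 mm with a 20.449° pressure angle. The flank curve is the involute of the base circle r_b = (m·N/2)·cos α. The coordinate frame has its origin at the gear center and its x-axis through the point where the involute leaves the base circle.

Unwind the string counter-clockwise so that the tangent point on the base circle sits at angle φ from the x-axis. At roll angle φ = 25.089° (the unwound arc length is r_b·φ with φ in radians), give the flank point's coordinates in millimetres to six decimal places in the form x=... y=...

pitch radius r_p = m·N/2 = 3.169·67/2 = 106.161500
base radius r_b = r_p·cos α = 106.161500·cos 20.449° = 99.471579
roll angle φ = 25.089° = 0.43788566 rad
x = r_b·(cos φ + φ·sin φ) = 99.471579·(0.90565022 + 0.43788566·0.42402556) = 108.555814
y = r_b·(sin φ − φ·cos φ) = 99.471579·(0.42402556 − 0.43788566·0.90565022) = 2.730924

x=108.555814 y=2.730924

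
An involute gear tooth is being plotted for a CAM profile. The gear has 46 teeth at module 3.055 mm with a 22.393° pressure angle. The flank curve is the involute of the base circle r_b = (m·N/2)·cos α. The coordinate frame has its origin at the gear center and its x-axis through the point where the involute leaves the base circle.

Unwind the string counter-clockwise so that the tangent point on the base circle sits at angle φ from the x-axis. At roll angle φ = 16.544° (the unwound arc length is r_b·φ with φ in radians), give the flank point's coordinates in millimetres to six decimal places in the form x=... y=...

x=67.618598 y=0.517007

pitch radius r_p = m·N/2 = 3.055·46/2 = 70.265000
base radius r_b = r_p·cos α = 70.265000·cos 22.393° = 64.966498
roll angle φ = 16.544° = 0.28874727 rad
x = r_b·(cos φ + φ·sin φ) = 64.966498·(0.95860134 + 0.28874727·0.28475158) = 67.618598
y = r_b·(sin φ − φ·cos φ) = 64.966498·(0.28475158 − 0.28874727·0.95860134) = 0.517007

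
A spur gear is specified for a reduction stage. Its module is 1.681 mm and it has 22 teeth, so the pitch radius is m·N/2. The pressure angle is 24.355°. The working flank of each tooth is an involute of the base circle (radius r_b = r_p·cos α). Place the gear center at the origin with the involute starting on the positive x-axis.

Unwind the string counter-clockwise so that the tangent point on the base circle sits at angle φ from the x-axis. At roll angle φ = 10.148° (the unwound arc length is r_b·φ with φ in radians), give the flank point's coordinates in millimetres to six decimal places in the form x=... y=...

x=17.107599 y=0.031101

pitch radius r_p = m·N/2 = 1.681·22/2 = 18.491000
base radius r_b = r_p·cos α = 18.491000·cos 24.355° = 16.845446
roll angle φ = 10.148° = 0.17711601 rad
x = r_b·(cos φ + φ·sin φ) = 16.845446·(0.98435592 + 0.17711601·0.17619144) = 17.107599
y = r_b·(sin φ − φ·cos φ) = 16.845446·(0.17619144 − 0.17711601·0.98435592) = 0.031101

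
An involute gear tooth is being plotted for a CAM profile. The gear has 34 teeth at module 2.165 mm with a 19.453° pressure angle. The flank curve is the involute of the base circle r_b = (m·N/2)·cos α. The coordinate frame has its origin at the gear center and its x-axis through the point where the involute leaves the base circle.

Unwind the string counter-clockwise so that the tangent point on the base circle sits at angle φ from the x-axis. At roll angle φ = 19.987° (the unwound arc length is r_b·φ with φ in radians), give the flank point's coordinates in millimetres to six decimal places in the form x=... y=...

pitch radius r_p = m·N/2 = 2.165·34/2 = 36.805000
base radius r_b = r_p·cos α = 36.805000·cos 19.453° = 34.703986
roll angle φ = 19.987° = 0.34883896 rad
x = r_b·(cos φ + φ·sin φ) = 34.703986·(0.93977020 + 0.34883896·0.34180693) = 36.751722
y = r_b·(sin φ − φ·cos φ) = 34.703986·(0.34180693 − 0.34883896·0.93977020) = 0.485109

x=36.751722 y=0.485109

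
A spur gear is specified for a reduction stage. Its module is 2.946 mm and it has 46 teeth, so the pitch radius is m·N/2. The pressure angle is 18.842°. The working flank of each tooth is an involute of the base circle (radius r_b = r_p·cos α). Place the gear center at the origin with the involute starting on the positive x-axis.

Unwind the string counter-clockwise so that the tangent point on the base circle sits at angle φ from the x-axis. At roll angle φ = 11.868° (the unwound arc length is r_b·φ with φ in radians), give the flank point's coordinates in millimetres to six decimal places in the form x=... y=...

pitch radius r_p = m·N/2 = 2.946·46/2 = 67.758000
base radius r_b = r_p·cos α = 67.758000·cos 18.842° = 64.127037
roll angle φ = 11.868° = 0.20713568 rad
x = r_b·(cos φ + φ·sin φ) = 64.127037·(0.97862400 + 0.20713568·0.20565765) = 65.488007
y = r_b·(sin φ − φ·cos φ) = 64.127037·(0.20565765 − 0.20713568·0.97862400) = 0.189156

x=65.488007 y=0.189156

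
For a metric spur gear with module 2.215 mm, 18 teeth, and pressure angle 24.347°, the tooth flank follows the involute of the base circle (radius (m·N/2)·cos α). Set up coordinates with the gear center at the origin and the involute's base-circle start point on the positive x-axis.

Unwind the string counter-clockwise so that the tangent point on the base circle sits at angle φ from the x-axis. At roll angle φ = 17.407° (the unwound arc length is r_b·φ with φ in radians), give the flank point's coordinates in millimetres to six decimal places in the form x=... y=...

x=18.981029 y=0.168203

pitch radius r_p = m·N/2 = 2.215·18/2 = 19.935000
base radius r_b = r_p·cos α = 19.935000·cos 24.347° = 18.162089
roll angle φ = 17.407° = 0.30380946 rad
x = r_b·(cos φ + φ·sin φ) = 18.162089·(0.95420379 + 0.30380946·0.29915737) = 18.981029
y = r_b·(sin φ − φ·cos φ) = 18.162089·(0.29915737 − 0.30380946·0.95420379) = 0.168203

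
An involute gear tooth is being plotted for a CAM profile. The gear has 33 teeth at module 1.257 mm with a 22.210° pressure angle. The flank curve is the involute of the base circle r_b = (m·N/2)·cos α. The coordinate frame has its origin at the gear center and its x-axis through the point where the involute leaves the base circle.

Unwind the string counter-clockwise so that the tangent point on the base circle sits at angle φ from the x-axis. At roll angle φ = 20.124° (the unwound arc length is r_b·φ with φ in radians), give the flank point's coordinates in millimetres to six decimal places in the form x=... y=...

pitch radius r_p = m·N/2 = 1.257·33/2 = 20.740500
base radius r_b = r_p·cos α = 20.740500·cos 22.210° = 19.201651
roll angle φ = 20.124° = 0.35123006 rad
x = r_b·(cos φ + φ·sin φ) = 19.201651·(0.93895022 + 0.35123006·0.34405303) = 20.349756
y = r_b·(sin φ − φ·cos φ) = 19.201651·(0.34405303 − 0.35123006·0.93895022) = 0.273921

x=20.349756 y=0.273921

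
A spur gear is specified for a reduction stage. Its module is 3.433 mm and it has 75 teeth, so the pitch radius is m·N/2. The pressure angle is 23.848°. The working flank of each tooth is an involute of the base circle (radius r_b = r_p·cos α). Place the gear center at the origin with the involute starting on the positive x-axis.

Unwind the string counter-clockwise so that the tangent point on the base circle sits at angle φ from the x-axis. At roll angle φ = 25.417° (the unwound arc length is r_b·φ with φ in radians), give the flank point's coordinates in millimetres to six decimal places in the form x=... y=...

pitch radius r_p = m·N/2 = 3.433·75/2 = 128.737500
base radius r_b = r_p·cos α = 128.737500·cos 23.848° = 117.746056
roll angle φ = 25.417° = 0.44361034 rad
x = r_b·(cos φ + φ·sin φ) = 117.746056·(0.90320799 + 0.44361034·0.42920314) = 128.767904
y = r_b·(sin φ − φ·cos φ) = 117.746056·(0.42920314 − 0.44361034·0.90320799) = 3.359382

x=128.767904 y=3.359382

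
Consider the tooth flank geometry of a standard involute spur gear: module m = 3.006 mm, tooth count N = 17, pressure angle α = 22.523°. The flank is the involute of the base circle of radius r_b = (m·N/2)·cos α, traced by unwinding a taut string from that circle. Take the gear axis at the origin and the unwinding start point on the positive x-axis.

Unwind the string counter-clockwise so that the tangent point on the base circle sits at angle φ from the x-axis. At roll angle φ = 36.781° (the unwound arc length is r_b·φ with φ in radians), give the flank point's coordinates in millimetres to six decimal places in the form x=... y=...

x=27.975649 y=1.996772

pitch radius r_p = m·N/2 = 3.006·17/2 = 25.551000
base radius r_b = r_p·cos α = 25.551000·cos 22.523° = 23.602119
roll angle φ = 36.781° = 0.64194955 rad
x = r_b·(cos φ + φ·sin φ) = 23.602119·(0.80092997 + 0.64194955·0.59875803) = 27.975649
y = r_b·(sin φ − φ·cos φ) = 23.602119·(0.59875803 − 0.64194955·0.80092997) = 1.996772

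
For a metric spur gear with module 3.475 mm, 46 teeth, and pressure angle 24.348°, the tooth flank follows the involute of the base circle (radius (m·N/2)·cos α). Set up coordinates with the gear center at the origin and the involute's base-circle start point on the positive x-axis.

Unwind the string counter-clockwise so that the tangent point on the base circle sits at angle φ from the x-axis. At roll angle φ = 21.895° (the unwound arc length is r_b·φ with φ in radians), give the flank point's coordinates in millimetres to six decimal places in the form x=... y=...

x=77.940510 y=1.334809

pitch radius r_p = m·N/2 = 3.475·46/2 = 79.925000
base radius r_b = r_p·cos α = 79.925000·cos 24.348° = 72.816327
roll angle φ = 21.895° = 0.38213984 rad
x = r_b·(cos φ + φ·sin φ) = 72.816327·(0.92786880 + 0.38213984·0.37290681) = 77.940510
y = r_b·(sin φ − φ·cos φ) = 72.816327·(0.37290681 − 0.38213984·0.92786880) = 1.334809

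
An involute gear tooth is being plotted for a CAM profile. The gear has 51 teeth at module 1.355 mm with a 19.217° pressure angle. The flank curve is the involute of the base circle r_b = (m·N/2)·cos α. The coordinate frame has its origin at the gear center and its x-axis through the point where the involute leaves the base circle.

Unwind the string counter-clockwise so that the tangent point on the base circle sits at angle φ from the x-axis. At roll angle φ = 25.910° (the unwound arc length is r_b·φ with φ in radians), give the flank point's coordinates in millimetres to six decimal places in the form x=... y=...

pitch radius r_p = m·N/2 = 1.355·51/2 = 34.552500
base radius r_b = r_p·cos α = 34.552500·cos 19.217° = 32.627192
roll angle φ = 25.910° = 0.45221481 rad
x = r_b·(cos φ + φ·sin φ) = 32.627192·(0.89948153 + 0.45221481·0.43695878) = 35.794664
y = r_b·(sin φ − φ·cos φ) = 32.627192·(0.43695878 − 0.45221481·0.89948153) = 0.985338

x=35.794664 y=0.985338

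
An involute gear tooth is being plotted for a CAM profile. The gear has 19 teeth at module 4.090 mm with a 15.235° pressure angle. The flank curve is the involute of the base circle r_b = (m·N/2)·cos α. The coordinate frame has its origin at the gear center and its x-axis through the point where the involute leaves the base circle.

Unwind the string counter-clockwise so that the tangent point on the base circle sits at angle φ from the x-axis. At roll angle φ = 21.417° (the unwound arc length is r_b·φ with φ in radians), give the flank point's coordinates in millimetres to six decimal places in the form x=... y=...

x=40.017802 y=0.643600

pitch radius r_p = m·N/2 = 4.090·19/2 = 38.855000
base radius r_b = r_p·cos α = 38.855000·cos 15.235° = 37.489486
roll angle φ = 21.417° = 0.37379717 rad
x = r_b·(cos φ + φ·sin φ) = 37.489486·(0.93094751 + 0.37379717·0.36515302) = 40.017802
y = r_b·(sin φ − φ·cos φ) = 37.489486·(0.36515302 − 0.37379717·0.93094751) = 0.643600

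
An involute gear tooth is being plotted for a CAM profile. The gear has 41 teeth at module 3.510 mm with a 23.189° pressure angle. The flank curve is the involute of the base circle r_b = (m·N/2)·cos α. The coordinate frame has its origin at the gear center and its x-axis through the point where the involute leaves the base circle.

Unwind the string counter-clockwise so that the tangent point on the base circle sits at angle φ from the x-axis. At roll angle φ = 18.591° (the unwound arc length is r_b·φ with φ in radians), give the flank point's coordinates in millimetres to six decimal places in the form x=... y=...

pitch radius r_p = m·N/2 = 3.510·41/2 = 71.955000
base radius r_b = r_p·cos α = 71.955000·cos 23.189° = 66.141824
roll angle φ = 18.591° = 0.32447416 rad
x = r_b·(cos φ + φ·sin φ) = 66.141824·(0.94781850 + 0.32447416·0.31881043) = 69.532535
y = r_b·(sin φ − φ·cos φ) = 66.141824·(0.31881043 − 0.32447416·0.94781850) = 0.745274

x=69.532535 y=0.745274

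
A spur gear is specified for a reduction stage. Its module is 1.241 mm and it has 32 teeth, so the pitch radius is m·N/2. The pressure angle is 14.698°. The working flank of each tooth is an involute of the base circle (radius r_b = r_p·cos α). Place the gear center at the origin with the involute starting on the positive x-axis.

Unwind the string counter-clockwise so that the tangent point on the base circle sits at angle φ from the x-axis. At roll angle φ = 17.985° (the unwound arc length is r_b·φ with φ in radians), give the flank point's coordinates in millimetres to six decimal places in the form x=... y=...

pitch radius r_p = m·N/2 = 1.241·32/2 = 19.856000
base radius r_b = r_p·cos α = 19.856000·cos 14.698° = 19.206244
roll angle φ = 17.985° = 0.31389747 rad
x = r_b·(cos φ + φ·sin φ) = 19.206244·(0.95113738 + 0.31389747·0.30876800) = 20.129275
y = r_b·(sin φ − φ·cos φ) = 19.206244·(0.30876800 − 0.31389747·0.95113738) = 0.196065

x=20.129275 y=0.196065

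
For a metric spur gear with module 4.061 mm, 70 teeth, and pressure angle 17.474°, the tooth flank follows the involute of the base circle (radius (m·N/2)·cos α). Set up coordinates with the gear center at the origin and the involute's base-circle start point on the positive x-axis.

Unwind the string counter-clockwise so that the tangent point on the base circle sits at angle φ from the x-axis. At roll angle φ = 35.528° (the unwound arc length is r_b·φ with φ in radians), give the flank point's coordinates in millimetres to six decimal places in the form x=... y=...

pitch radius r_p = m·N/2 = 4.061·70/2 = 142.135000
base radius r_b = r_p·cos α = 142.135000·cos 17.474° = 135.575940
roll angle φ = 35.528° = 0.62008058 rad
x = r_b·(cos φ + φ·sin φ) = 135.575940·(0.81383164 + 0.62008058·0.58110074) = 159.187970
y = r_b·(sin φ − φ·cos φ) = 135.575940·(0.58110074 − 0.62008058·0.81383164) = 10.366075

x=159.187970 y=10.366075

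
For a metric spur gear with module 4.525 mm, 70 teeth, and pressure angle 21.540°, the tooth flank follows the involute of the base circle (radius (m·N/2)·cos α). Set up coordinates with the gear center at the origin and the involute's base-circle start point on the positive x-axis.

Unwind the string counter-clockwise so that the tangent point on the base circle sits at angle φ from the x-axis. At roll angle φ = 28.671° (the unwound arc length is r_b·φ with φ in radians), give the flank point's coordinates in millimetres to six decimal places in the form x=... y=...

x=164.619686 y=6.000263

pitch radius r_p = m·N/2 = 4.525·70/2 = 158.375000
base radius r_b = r_p·cos α = 158.375000·cos 21.540° = 147.314324
roll angle φ = 28.671° = 0.50040335 rad
x = r_b·(cos φ + φ·sin φ) = 147.314324·(0.87738911 + 0.50040335·0.47977947) = 164.619686
y = r_b·(sin φ − φ·cos φ) = 147.314324·(0.47977947 − 0.50040335·0.87738911) = 6.000263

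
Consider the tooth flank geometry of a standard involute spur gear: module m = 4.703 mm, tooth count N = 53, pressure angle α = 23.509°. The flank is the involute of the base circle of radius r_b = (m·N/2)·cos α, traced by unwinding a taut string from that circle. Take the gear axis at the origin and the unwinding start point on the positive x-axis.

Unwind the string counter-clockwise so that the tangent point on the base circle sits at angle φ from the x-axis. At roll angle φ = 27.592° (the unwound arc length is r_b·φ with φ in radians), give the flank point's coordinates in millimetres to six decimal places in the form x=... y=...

pitch radius r_p = m·N/2 = 4.703·53/2 = 124.629500
base radius r_b = r_p·cos α = 124.629500·cos 23.509° = 114.284931
roll angle φ = 27.592° = 0.48157125 rad
x = r_b·(cos φ + φ·sin φ) = 114.284931·(0.88626826 + 0.48157125·0.46317229) = 126.778413
y = r_b·(sin φ − φ·cos φ) = 114.284931·(0.46317229 − 0.48157125·0.88626826) = 4.156655

x=126.778413 y=4.156655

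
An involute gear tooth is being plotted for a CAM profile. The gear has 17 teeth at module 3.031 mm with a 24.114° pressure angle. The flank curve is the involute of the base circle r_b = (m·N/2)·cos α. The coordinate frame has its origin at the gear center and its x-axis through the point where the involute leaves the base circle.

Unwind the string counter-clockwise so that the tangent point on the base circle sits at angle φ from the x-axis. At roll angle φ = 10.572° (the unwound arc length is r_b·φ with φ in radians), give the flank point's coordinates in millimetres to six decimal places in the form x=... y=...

pitch radius r_p = m·N/2 = 3.031·17/2 = 25.763500
base radius r_b = r_p·cos α = 25.763500·cos 24.114° = 23.515232
roll angle φ = 10.572° = 0.18451621 rad
x = r_b·(cos φ + φ·sin φ) = 23.515232·(0.98302513 + 0.18451621·0.18347098) = 23.912134
y = r_b·(sin φ − φ·cos φ) = 23.515232·(0.18347098 − 0.18451621·0.98302513) = 0.049074

x=23.912134 y=0.049074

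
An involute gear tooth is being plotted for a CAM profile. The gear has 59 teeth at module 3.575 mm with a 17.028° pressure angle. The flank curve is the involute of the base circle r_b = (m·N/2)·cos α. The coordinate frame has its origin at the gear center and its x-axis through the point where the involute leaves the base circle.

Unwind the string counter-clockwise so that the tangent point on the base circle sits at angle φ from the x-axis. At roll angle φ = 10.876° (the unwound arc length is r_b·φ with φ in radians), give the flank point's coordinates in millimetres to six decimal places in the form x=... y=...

pitch radius r_p = m·N/2 = 3.575·59/2 = 105.462500
base radius r_b = r_p·cos α = 105.462500·cos 17.028° = 100.839210
roll angle φ = 10.876° = 0.18982201 rad
x = r_b·(cos φ + φ·sin φ) = 100.839210·(0.98203783 + 0.18982201·0.18868410) = 102.639616
y = r_b·(sin φ − φ·cos φ) = 100.839210·(0.18868410 − 0.18982201·0.98203783) = 0.229077

x=102.639616 y=0.229077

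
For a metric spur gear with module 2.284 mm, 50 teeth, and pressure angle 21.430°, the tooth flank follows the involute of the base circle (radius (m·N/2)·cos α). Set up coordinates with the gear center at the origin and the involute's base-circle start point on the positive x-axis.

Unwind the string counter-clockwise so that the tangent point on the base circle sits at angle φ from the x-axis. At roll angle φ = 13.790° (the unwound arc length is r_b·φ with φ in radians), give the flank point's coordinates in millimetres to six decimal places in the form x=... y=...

x=54.669635 y=0.245589

pitch radius r_p = m·N/2 = 2.284·50/2 = 57.100000
base radius r_b = r_p·cos α = 57.100000·cos 21.430° = 53.152371
roll angle φ = 13.790° = 0.24068090 rad
x = r_b·(cos φ + φ·sin φ) = 53.152371·(0.97117590 + 0.24068090·0.23836396) = 54.669635
y = r_b·(sin φ − φ·cos φ) = 53.152371·(0.23836396 − 0.24068090·0.97117590) = 0.245589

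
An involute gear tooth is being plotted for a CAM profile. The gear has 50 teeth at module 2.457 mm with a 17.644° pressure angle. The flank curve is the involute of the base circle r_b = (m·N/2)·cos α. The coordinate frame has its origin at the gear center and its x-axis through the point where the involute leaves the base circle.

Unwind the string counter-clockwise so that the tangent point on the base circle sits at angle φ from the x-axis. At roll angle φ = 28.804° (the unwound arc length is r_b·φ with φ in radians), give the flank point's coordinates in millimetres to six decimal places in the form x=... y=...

x=65.471512 y=2.416976

pitch radius r_p = m·N/2 = 2.457·50/2 = 61.425000
base radius r_b = r_p·cos α = 61.425000·cos 17.644° = 58.535456
roll angle φ = 28.804° = 0.50272464 rad
x = r_b·(cos φ + φ·sin φ) = 58.535456·(0.87627305 + 0.50272464·0.48181485) = 65.471512
y = r_b·(sin φ − φ·cos φ) = 58.535456·(0.48181485 − 0.50272464·0.87627305) = 2.416976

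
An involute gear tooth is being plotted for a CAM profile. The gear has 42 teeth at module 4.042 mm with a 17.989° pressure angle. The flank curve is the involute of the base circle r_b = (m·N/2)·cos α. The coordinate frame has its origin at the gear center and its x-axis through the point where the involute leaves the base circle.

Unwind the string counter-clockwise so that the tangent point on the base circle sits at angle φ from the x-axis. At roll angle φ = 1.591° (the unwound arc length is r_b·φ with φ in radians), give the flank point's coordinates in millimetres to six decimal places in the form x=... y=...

x=80.763733 y=0.000576

pitch radius r_p = m·N/2 = 4.042·42/2 = 84.882000
base radius r_b = r_p·cos α = 84.882000·cos 17.989° = 80.732614
roll angle φ = 1.591° = 0.02776819 rad
x = r_b·(cos φ + φ·sin φ) = 80.732614·(0.99961449 + 0.02776819·0.02776462) = 80.763733
y = r_b·(sin φ − φ·cos φ) = 80.732614·(0.02776462 − 0.02776819·0.99961449) = 0.000576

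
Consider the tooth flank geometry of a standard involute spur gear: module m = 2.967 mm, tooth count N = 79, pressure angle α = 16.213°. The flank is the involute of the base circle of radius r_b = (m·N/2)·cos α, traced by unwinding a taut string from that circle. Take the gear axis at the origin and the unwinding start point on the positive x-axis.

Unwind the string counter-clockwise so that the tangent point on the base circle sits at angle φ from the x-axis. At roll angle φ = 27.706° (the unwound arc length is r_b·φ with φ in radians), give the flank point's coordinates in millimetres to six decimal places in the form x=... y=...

pitch radius r_p = m·N/2 = 2.967·79/2 = 117.196500
base radius r_b = r_p·cos α = 117.196500·cos 16.213° = 112.535637
roll angle φ = 27.706° = 0.48356092 rad
x = r_b·(cos φ + φ·sin φ) = 112.535637·(0.88534494 + 0.48356092·0.46493476) = 124.933601
y = r_b·(sin φ − φ·cos φ) = 112.535637·(0.46493476 − 0.48356092·0.88534494) = 4.143173

x=124.933601 y=4.143173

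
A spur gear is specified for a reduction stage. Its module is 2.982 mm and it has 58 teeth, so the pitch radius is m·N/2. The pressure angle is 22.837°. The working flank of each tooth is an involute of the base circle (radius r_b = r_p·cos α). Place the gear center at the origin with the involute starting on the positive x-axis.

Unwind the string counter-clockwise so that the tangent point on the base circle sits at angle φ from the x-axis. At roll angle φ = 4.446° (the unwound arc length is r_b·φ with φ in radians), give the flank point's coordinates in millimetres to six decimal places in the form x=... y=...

pitch radius r_p = m·N/2 = 2.982·58/2 = 86.478000
base radius r_b = r_p·cos α = 86.478000·cos 22.837° = 79.699224
roll angle φ = 4.446° = 0.07759734 rad
x = r_b·(cos φ + φ·sin φ) = 79.699224·(0.99699084 + 0.07759734·0.07751949) = 79.938811
y = r_b·(sin φ − φ·cos φ) = 79.699224·(0.07751949 − 0.07759734·0.99699084) = 0.012405

x=79.938811 y=0.012405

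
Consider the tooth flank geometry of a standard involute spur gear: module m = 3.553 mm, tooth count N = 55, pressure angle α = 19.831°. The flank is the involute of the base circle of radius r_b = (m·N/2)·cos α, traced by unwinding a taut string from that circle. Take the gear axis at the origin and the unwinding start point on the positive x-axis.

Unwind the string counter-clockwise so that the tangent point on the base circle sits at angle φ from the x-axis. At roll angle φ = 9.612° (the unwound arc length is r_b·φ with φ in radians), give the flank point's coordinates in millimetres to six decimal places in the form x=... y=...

pitch radius r_p = m·N/2 = 3.553·55/2 = 97.707500
base radius r_b = r_p·cos α = 97.707500·cos 19.831° = 91.913187
roll angle φ = 9.612° = 0.16776105 rad
x = r_b·(cos φ + φ·sin φ) = 91.913187·(0.98596109 + 0.16776105·0.16697525) = 93.197493
y = r_b·(sin φ − φ·cos φ) = 91.913187·(0.16697525 − 0.16776105·0.98596109) = 0.144247

x=93.197493 y=0.144247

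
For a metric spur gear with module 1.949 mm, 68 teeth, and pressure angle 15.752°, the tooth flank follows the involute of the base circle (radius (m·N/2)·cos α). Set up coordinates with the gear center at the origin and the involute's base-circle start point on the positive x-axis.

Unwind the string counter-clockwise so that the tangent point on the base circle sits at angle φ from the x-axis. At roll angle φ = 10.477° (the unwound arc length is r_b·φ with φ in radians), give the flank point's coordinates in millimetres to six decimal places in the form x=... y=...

x=64.834800 y=0.129550

pitch radius r_p = m·N/2 = 1.949·68/2 = 66.266000
base radius r_b = r_p·cos α = 66.266000·cos 15.752° = 63.777431
roll angle φ = 10.477° = 0.18285815 rad
x = r_b·(cos φ + φ·sin φ) = 63.777431·(0.98332798 + 0.18285815·0.18184081) = 64.834800
y = r_b·(sin φ − φ·cos φ) = 63.777431·(0.18184081 − 0.18285815·0.98332798) = 0.129550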